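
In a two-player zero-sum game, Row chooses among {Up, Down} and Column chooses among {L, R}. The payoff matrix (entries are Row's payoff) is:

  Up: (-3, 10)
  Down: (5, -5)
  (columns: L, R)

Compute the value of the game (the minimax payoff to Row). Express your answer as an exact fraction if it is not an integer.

Row minima: Up → -3, Down → -5; maximin = -3.
Column maxima: L → 5, R → 10; minimax = 5.
-3 ≠ 5, so there is no saddle point; optimal play is mixed.
Let Row play Up with probability p. Expected payoff against L: (-3)p + 5(1−p) = −8p + 5; against R: 10p + (-5)(1−p) = 15p − 5.
Setting these equal: −8p + 5 = 15p − 5 ⇒ −23p = -10 ⇒ p = 10/23, and the value is (-8)·(10/23) + 5 = 35/23.
For Column: with q = P(L), equating Up's and Down's payoffs gives −13q + 10 = 10q − 5 ⇒ q = 15/23.

35/23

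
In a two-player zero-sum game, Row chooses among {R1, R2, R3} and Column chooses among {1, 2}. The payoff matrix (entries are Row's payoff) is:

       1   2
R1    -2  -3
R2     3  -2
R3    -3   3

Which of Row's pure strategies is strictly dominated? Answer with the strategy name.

R2 gives a strictly higher payoff than R1 against every column: 3 > -2, -2 > -3.
So R1 is strictly dominated and Row never plays it.

R1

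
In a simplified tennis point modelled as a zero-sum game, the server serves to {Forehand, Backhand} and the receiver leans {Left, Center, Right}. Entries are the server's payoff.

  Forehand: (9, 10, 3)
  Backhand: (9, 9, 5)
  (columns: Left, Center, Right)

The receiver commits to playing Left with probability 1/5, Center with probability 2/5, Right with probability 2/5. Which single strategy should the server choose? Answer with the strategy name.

Expected payoff of Forehand: (1/5)·9 + (2/5)·10 + (2/5)·3 = 7.
Expected payoff of Backhand: (1/5)·9 + (2/5)·9 + (2/5)·5 = 37/5.
The largest is 37/5, so the server's best response is Backhand.

Backhand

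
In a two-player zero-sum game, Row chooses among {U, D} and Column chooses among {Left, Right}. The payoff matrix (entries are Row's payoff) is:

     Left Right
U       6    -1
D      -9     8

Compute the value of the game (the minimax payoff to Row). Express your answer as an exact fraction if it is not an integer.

Row minima: U → -1, D → -9; maximin = -1.
Column maxima: Left → 6, Right → 8; minimax = 6.
-1 ≠ 6, so there is no saddle point; optimal play is mixed.
Let Row play U with probability p. Expected payoff against Left: 6p + (-9)(1−p) = 15p − 9; against Right: (-1)p + 8(1−p) = −9p + 8.
Setting these equal: 15p − 9 = −9p + 8 ⇒ 24p = 17 ⇒ p = 17/24, and the value is (15)·(17/24) − 9 = 13/8.
For Column: with q = P(Left), equating U's and D's payoffs gives 7q − 1 = −17q + 8 ⇒ q = 3/8.

13/8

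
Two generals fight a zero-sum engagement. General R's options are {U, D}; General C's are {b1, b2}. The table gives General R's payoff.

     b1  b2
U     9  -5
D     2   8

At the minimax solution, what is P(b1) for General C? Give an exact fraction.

13/20

Row minima: U → -5, D → 2; maximin = 2.
Column maxima: b1 → 9, b2 → 8; minimax = 8.
2 ≠ 8, so there is no saddle point; optimal play is mixed.
Let General R play U with probability p. Expected payoff against b1: 9p + 2(1−p) = 7p + 2; against b2: (-5)p + 8(1−p) = −13p + 8.
Setting these equal: 7p + 2 = −13p + 8 ⇒ 20p = 6 ⇒ p = 3/10, and the value is (7)·(3/10) + 2 = 41/10.
For General C: with q = P(b1), equating U's and D's payoffs gives 14q − 5 = −6q + 8 ⇒ q = 13/20.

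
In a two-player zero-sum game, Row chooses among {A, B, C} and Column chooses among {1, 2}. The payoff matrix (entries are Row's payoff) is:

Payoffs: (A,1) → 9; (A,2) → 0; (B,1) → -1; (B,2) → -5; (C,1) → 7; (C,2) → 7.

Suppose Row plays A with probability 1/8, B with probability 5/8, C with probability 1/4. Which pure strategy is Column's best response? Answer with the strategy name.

2

If Column plays 1, Row's expected payoff is (1/8)·9 + (5/8)·(-1) + (1/4)·7 = 9/4.
If Column plays 2, Row's expected payoff is (1/8)·0 + (5/8)·(-5) + (1/4)·7 = -11/8.
Column minimizes Row's payoff; the smallest is -11/8, so the best response is 2.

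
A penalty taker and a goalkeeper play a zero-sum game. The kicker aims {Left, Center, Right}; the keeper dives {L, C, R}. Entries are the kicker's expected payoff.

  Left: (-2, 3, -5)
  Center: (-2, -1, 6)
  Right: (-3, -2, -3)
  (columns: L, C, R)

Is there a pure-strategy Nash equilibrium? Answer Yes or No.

Row minima: Left → -5, Center → -2, Right → -3; maximin = -2.
Column maxima: L → -2, C → 3, R → 6; minimax = -2.
maximin = minimax = -2, so a saddle point exists.

Yes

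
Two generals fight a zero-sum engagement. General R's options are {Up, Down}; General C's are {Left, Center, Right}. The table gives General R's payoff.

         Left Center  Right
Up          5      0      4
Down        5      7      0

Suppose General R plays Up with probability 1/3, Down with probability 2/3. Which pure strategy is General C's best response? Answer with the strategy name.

Right

If General C plays Left, General R's expected payoff is (1/3)·5 + (2/3)·5 = 5.
If General C plays Center, General R's expected payoff is (1/3)·0 + (2/3)·7 = 14/3.
If General C plays Right, General R's expected payoff is (1/3)·4 + (2/3)·0 = 4/3.
General C minimizes General R's payoff; the smallest is 4/3, so the best response is Right.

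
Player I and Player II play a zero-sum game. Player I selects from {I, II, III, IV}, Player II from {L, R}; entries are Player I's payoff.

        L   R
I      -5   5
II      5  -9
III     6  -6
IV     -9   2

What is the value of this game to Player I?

Row minima: I → -5, II → -9, III → -6, IV → -9; maximin = -5.
Column maxima: L → 6, R → 5; minimax = 5.
-5 ≠ 5, so there is no saddle point; optimal play is mixed.
II is strictly dominated by III, so Player I never plays it.
IV is strictly dominated by I, so Player I never plays it.
On the remaining 2×2 (I, III vs L, R):
Let Player I play I with probability p. Expected payoff against L: (-5)p + 6(1−p) = −11p + 6; against R: 5p + (-6)(1−p) = 11p − 6.
Setting these equal: −11p + 6 = 11p − 6 ⇒ −22p = -12 ⇒ p = 6/11, and the value is (-11)·(6/11) + 6 = 0.
For Player II: with q = P(L), equating I's and III's payoffs gives −10q + 5 = 12q − 6 ⇒ q = 1/2.

0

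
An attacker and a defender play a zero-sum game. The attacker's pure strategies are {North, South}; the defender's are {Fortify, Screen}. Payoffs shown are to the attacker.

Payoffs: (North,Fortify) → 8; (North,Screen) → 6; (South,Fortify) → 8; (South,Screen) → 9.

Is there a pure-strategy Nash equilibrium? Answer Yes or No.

Yes

Row minima: North → 6, South → 8; maximin = 8.
Column maxima: Fortify → 8, Screen → 9; minimax = 8.
maximin = minimax = 8, so a saddle point exists.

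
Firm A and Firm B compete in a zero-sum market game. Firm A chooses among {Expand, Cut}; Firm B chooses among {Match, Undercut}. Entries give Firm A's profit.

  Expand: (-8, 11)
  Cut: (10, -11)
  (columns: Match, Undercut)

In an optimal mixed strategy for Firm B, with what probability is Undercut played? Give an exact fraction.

9/20

Row minima: Expand → -8, Cut → -11; maximin = -8.
Column maxima: Match → 10, Undercut → 11; minimax = 10.
-8 ≠ 10, so there is no saddle point; optimal play is mixed.
Let Firm A play Expand with probability p. Expected payoff against Match: (-8)p + 10(1−p) = −18p + 10; against Undercut: 11p + (-11)(1−p) = 22p − 11.
Setting these equal: −18p + 10 = 22p − 11 ⇒ −40p = -21 ⇒ p = 21/40, and the value is (-18)·(21/40) + 10 = 11/20.
For Firm B: with q = P(Match), equating Expand's and Cut's payoffs gives −19q + 11 = 21q − 11 ⇒ q = 11/20.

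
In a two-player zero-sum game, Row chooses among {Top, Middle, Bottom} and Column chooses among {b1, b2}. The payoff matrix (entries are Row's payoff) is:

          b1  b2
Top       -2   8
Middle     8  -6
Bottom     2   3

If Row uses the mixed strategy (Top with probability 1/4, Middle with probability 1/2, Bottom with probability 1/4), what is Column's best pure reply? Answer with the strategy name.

If Column plays b1, Row's expected payoff is (1/4)·(-2) + (1/2)·8 + (1/4)·2 = 4.
If Column plays b2, Row's expected payoff is (1/4)·8 + (1/2)·(-6) + (1/4)·3 = -1/4.
Column minimizes Row's payoff; the smallest is -1/4, so the best response is b2.

b2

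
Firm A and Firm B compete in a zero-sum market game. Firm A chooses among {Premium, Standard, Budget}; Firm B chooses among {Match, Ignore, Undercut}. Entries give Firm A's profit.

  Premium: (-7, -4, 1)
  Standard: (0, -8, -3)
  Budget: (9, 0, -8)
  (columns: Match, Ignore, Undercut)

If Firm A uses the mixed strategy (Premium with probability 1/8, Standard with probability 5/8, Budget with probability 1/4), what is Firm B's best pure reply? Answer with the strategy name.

Ignore

If Firm B plays Match, Firm A's expected payoff is (1/8)·(-7) + (5/8)·0 + (1/4)·9 = 11/8.
If Firm B plays Ignore, Firm A's expected payoff is (1/8)·(-4) + (5/8)·(-8) + (1/4)·0 = -11/2.
If Firm B plays Undercut, Firm A's expected payoff is (1/8)·1 + (5/8)·(-3) + (1/4)·(-8) = -15/4.
Firm B minimizes Firm A's payoff; the smallest is -11/2, so the best response is Ignore.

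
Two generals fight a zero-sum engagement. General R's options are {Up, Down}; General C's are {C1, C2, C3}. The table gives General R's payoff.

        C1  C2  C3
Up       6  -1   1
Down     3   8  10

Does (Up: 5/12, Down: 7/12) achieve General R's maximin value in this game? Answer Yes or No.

Yes

Against C1 this mix gives (5/12)·6 + (7/12)·3 = 17/4.
Against C2 this mix gives (5/12)·(-1) + (7/12)·8 = 17/4.
Against C3 this mix gives (5/12)·1 + (7/12)·10 = 25/4.
All of General C's active replies (C1, C2) yield 17/4, and no column does worse for General R. The mix makes General C indifferent and guarantees 17/4, so it is optimal.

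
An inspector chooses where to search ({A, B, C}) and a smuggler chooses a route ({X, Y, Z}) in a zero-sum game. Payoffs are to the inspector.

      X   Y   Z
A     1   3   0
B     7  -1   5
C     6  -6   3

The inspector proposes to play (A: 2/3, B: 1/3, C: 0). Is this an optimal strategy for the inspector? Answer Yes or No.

Against X this mix gives (2/3)·1 + (1/3)·7 = 3.
Against Y this mix gives (2/3)·3 + (1/3)·(-1) = 5/3.
Against Z this mix gives (2/3)·0 + (1/3)·5 = 5/3.
All of the smuggler's active replies (Y, Z) yield 5/3, and no column does worse for the inspector. The mix makes the smuggler indifferent and guarantees 5/3, so it is optimal.

Yes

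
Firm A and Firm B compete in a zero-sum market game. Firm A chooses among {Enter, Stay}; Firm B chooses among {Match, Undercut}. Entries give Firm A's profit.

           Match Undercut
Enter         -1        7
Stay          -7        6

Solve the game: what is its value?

Row minima: Enter → -1, Stay → -7; maximin = -1.
Column maxima: Match → -1, Undercut → 7; minimax = -1.
Since maximin = minimax = -1, there is a saddle point and the value is -1.

-1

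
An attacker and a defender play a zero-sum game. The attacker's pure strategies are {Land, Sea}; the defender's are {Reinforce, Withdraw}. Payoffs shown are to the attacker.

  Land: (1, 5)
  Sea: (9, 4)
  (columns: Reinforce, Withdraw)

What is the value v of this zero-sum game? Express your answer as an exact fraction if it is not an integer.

Row minima: Land → 1, Sea → 4; maximin = 4.
Column maxima: Reinforce → 9, Withdraw → 5; minimax = 5.
4 ≠ 5, so there is no saddle point; optimal play is mixed.
Let the attacker play Land with probability p. Expected payoff against Reinforce: 1p + 9(1−p) = −8p + 9; against Withdraw: 5p + 4(1−p) = p + 4.
Setting these equal: −8p + 9 = p + 4 ⇒ −9p = -5 ⇒ p = 5/9, and the value is (-8)·(5/9) + 9 = 41/9.
For the defender: with q = P(Reinforce), equating Land's and Sea's payoffs gives −4q + 5 = 5q + 4 ⇒ q = 1/9.

41/9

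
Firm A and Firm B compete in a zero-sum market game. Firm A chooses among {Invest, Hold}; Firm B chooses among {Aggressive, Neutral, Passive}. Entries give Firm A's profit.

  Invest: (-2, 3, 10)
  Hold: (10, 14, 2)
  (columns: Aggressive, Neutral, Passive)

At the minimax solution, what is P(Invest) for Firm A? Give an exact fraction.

Row minima: Invest → -2, Hold → 2; maximin = 2.
Column maxima: Aggressive → 10, Neutral → 14, Passive → 10; minimax = 10.
2 ≠ 10, so there is no saddle point; optimal play is mixed.
Neutral is strictly dominated by Aggressive (it gives Firm A strictly more in every row), so Firm B never plays it.
On the remaining 2×2 (Invest, Hold vs Aggressive, Passive):
Let Firm A play Invest with probability p. Expected payoff against Aggressive: (-2)p + 10(1−p) = −12p + 10; against Passive: 10p + 2(1−p) = 8p + 2.
Setting these equal: −12p + 10 = 8p + 2 ⇒ −20p = -8 ⇒ p = 2/5, and the value is (-12)·(2/5) + 10 = 26/5.
For Firm B: with q = P(Aggressive), equating Invest's and Hold's payoffs gives −12q + 10 = 8q + 2 ⇒ q = 2/5.

2/5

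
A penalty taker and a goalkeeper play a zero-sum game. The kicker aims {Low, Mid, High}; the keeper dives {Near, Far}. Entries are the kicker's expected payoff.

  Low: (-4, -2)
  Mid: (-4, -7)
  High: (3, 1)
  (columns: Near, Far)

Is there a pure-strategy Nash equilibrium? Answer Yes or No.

Row minima: Low → -4, Mid → -7, High → 1; maximin = 1.
Column maxima: Near → 3, Far → 1; minimax = 1.
maximin = minimax = 1, so a saddle point exists.

Yes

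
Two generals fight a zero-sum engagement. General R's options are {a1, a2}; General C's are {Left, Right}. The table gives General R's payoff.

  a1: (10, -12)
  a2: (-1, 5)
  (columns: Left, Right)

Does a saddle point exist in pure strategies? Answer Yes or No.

No

Row minima: a1 → -12, a2 → -1; maximin = -1.
Column maxima: Left → 10, Right → 5; minimax = 5.
-1 ≠ 5, so no pure-strategy equilibrium exists.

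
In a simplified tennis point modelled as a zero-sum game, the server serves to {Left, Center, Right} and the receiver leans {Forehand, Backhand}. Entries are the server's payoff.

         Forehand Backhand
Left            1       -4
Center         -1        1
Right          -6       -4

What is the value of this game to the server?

-3/7

Row minima: Left → -4, Center → -1, Right → -6; maximin = -1.
Column maxima: Forehand → 1, Backhand → 1; minimax = 1.
-1 ≠ 1, so there is no saddle point; optimal play is mixed.
Right is strictly dominated by Center, so the server never plays it.
On the remaining 2×2 (Left, Center vs Forehand, Backhand):
Let the server play Left with probability p. Expected payoff against Forehand: 1p + (-1)(1−p) = 2p − 1; against Backhand: (-4)p + 1(1−p) = −5p + 1.
Setting these equal: 2p − 1 = −5p + 1 ⇒ 7p = 2 ⇒ p = 2/7, and the value is (2)·(2/7) − 1 = -3/7.
For the receiver: with q = P(Forehand), equating Left's and Center's payoffs gives 5q − 4 = −2q + 1 ⇒ q = 5/7.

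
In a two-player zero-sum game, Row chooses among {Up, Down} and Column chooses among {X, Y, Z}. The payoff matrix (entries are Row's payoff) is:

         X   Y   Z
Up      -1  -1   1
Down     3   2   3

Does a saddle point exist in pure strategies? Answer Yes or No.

Yes

Row minima: Up → -1, Down → 2; maximin = 2.
Column maxima: X → 3, Y → 2, Z → 3; minimax = 2.
maximin = minimax = 2, so a saddle point exists.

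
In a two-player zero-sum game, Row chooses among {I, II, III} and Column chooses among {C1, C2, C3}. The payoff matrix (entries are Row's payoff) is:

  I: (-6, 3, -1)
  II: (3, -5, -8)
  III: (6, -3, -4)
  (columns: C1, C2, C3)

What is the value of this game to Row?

Row minima: I → -6, II → -8, III → -4; maximin = -4.
Column maxima: C1 → 6, C2 → 3, C3 → -1; minimax = -1.
-4 ≠ -1, so there is no saddle point; optimal play is mixed.
II is strictly dominated by III, so Row never plays it.
C2 is strictly dominated by C3 (it gives Row strictly more in every row), so Column never plays it.
On the remaining 2×2 (I, III vs C1, C3):
Let Row play I with probability p. Expected payoff against C1: (-6)p + 6(1−p) = −12p + 6; against C3: (-1)p + (-4)(1−p) = 3p − 4.
Setting these equal: −12p + 6 = 3p − 4 ⇒ −15p = -10 ⇒ p = 2/3, and the value is (-12)·(2/3) + 6 = -2.
For Column: with q = P(C1), equating I's and III's payoffs gives −5q − 1 = 10q − 4 ⇒ q = 1/5.

-2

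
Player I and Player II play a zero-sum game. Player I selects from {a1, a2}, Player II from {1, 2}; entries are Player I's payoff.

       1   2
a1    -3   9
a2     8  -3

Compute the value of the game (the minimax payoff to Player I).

Row minima: a1 → -3, a2 → -3; maximin = -3.
Column maxima: 1 → 8, 2 → 9; minimax = 8.
-3 ≠ 8, so there is no saddle point; optimal play is mixed.
Let Player I play a1 with probability p. Expected payoff against 1: (-3)p + 8(1−p) = −11p + 8; against 2: 9p + (-3)(1−p) = 12p − 3.
Setting these equal: −11p + 8 = 12p − 3 ⇒ −23p = -11 ⇒ p = 11/23, and the value is (-11)·(11/23) + 8 = 63/23.
For Player II: with q = P(1), equating a1's and a2's payoffs gives −12q + 9 = 11q − 3 ⇒ q = 12/23.

63/23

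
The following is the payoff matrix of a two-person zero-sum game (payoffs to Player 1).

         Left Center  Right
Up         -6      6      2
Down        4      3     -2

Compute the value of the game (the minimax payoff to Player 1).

Row minima: Up → -6, Down → -2; maximin = -2.
Column maxima: Left → 4, Center → 6, Right → 2; minimax = 2.
-2 ≠ 2, so there is no saddle point; optimal play is mixed.
Center is strictly dominated by Right (it gives Player 1 strictly more in every row), so Player 2 never plays it.
On the remaining 2×2 (Up, Down vs Left, Right):
Let Player 1 play Up with probability p. Expected payoff against Left: (-6)p + 4(1−p) = −10p + 4; against Right: 2p + (-2)(1−p) = 4p − 2.
Setting these equal: −10p + 4 = 4p − 2 ⇒ −14p = -6 ⇒ p = 3/7, and the value is (-10)·(3/7) + 4 = -2/7.
For Player 2: with q = P(Left), equating Up's and Down's payoffs gives −8q + 2 = 6q − 2 ⇒ q = 2/7.

-2/7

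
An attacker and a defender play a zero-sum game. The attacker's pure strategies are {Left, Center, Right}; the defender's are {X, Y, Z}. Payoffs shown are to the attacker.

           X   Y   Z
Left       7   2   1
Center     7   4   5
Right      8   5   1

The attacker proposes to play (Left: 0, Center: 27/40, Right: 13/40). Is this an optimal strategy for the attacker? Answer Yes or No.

Against X this mix gives (27/40)·7 + (13/40)·8 = 293/40.
Against Y this mix gives (27/40)·4 + (13/40)·5 = 173/40.
Against Z this mix gives (27/40)·5 + (13/40)·1 = 37/10.
The defender will play Z, holding the attacker to 37/10. Shifting weight toward the row that does better against Z would raise this floor (the equalizing mix achieves 21/5 against both Z and Y), so the proposed strategy is not optimal.

No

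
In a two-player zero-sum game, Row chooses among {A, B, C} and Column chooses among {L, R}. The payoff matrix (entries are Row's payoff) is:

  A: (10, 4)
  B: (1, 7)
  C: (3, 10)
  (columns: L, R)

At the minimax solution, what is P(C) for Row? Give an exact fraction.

Row minima: A → 4, B → 1, C → 3; maximin = 4.
Column maxima: L → 10, R → 10; minimax = 10.
4 ≠ 10, so there is no saddle point; optimal play is mixed.
B is strictly dominated by C, so Row never plays it.
On the remaining 2×2 (A, C vs L, R):
Let Row play A with probability p. Expected payoff against L: 10p + 3(1−p) = 7p + 3; against R: 4p + 10(1−p) = −6p + 10.
Setting these equal: 7p + 3 = −6p + 10 ⇒ 13p = 7 ⇒ p = 7/13, and the value is (7)·(7/13) + 3 = 88/13.
For Column: with q = P(L), equating A's and C's payoffs gives 6q + 4 = −7q + 10 ⇒ q = 6/13.

6/13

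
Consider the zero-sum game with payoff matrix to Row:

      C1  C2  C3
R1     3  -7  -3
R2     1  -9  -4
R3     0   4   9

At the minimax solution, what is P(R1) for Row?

Row minima: R1 → -7, R2 → -9, R3 → 0; maximin = 0.
Column maxima: C1 → 3, C2 → 4, C3 → 9; minimax = 3.
0 ≠ 3, so there is no saddle point; optimal play is mixed.
R2 is strictly dominated by R1, so Row never plays it.
C3 is strictly dominated by C2 (it gives Row strictly more in every row), so Column never plays it.
On the remaining 2×2 (R1, R3 vs C1, C2):
Let Row play R1 with probability p. Expected payoff against C1: 3p + 0(1−p) = 3p; against C2: (-7)p + 4(1−p) = −11p + 4.
Setting these equal: 3p = −11p + 4 ⇒ 14p = 4 ⇒ p = 2/7, and the value is (3)·(2/7) = 6/7.
For Column: with q = P(C1), equating R1's and R3's payoffs gives 10q − 7 = −4q + 4 ⇒ q = 11/14.

2/7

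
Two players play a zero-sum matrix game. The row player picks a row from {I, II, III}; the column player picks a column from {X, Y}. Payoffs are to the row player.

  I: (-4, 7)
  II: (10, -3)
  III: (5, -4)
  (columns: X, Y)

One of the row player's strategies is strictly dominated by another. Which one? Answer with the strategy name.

II gives a strictly higher payoff than III against every column: 10 > 5, -3 > -4.
So III is strictly dominated and the row player never plays it.

III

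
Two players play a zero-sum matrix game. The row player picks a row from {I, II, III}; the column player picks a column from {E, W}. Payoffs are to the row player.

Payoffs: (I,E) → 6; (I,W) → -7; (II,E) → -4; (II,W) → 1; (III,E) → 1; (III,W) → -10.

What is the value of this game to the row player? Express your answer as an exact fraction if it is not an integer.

-11/9

Row minima: I → -7, II → -4, III → -10; maximin = -4.
Column maxima: E → 6, W → 1; minimax = 1.
-4 ≠ 1, so there is no saddle point; optimal play is mixed.
III is strictly dominated by I, so the row player never plays it.
On the remaining 2×2 (I, II vs E, W):
Let the row player play I with probability p. Expected payoff against E: 6p + (-4)(1−p) = 10p − 4; against W: (-7)p + 1(1−p) = −8p + 1.
Setting these equal: 10p − 4 = −8p + 1 ⇒ 18p = 5 ⇒ p = 5/18, and the value is (10)·(5/18) − 4 = -11/9.
For the column player: with q = P(E), equating I's and II's payoffs gives 13q − 7 = −5q + 1 ⇒ q = 4/9.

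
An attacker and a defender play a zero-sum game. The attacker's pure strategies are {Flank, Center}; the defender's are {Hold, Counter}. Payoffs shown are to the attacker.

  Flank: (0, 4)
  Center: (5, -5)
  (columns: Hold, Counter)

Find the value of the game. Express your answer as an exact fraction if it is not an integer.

Row minima: Flank → 0, Center → -5; maximin = 0.
Column maxima: Hold → 5, Counter → 4; minimax = 4.
0 ≠ 4, so there is no saddle point; optimal play is mixed.
Let the attacker play Flank with probability p. Expected payoff against Hold: 0p + 5(1−p) = −5p + 5; against Counter: 4p + (-5)(1−p) = 9p − 5.
Setting these equal: −5p + 5 = 9p − 5 ⇒ −14p = -10 ⇒ p = 5/7, and the value is (-5)·(5/7) + 5 = 10/7.
For the defender: with q = P(Hold), equating Flank's and Center's payoffs gives −4q + 4 = 10q − 5 ⇒ q = 9/14.

10/7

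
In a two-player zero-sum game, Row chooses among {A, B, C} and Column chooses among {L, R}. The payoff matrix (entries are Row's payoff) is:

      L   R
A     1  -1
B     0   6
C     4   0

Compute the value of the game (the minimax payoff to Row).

Row minima: A → -1, B → 0, C → 0; maximin = 0.
Column maxima: L → 4, R → 6; minimax = 4.
0 ≠ 4, so there is no saddle point; optimal play is mixed.
A is strictly dominated by C, so Row never plays it.
On the remaining 2×2 (B, C vs L, R):
Let Row play B with probability p. Expected payoff against L: 0p + 4(1−p) = −4p + 4; against R: 6p + 0(1−p) = 6p.
Setting these equal: −4p + 4 = 6p ⇒ −10p = -4 ⇒ p = 2/5, and the value is (-4)·(2/5) + 4 = 12/5.
For Column: with q = P(L), equating B's and C's payoffs gives −6q + 6 = 4q ⇒ q = 3/5.

12/5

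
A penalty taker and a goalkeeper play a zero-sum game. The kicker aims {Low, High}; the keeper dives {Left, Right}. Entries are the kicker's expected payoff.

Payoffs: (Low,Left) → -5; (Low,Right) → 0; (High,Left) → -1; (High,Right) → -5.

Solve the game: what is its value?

Row minima: Low → -5, High → -5; maximin = -5.
Column maxima: Left → -1, Right → 0; minimax = -1.
-5 ≠ -1, so there is no saddle point; optimal play is mixed.
Let the kicker play Low with probability p. Expected payoff against Left: (-5)p + (-1)(1−p) = −4p − 1; against Right: 0p + (-5)(1−p) = 5p − 5.
Setting these equal: −4p − 1 = 5p − 5 ⇒ −9p = -4 ⇒ p = 4/9, and the value is (-4)·(4/9) − 1 = -25/9.
For the keeper: with q = P(Left), equating Low's and High's payoffs gives −5q = 4q − 5 ⇒ q = 5/9.

-25/9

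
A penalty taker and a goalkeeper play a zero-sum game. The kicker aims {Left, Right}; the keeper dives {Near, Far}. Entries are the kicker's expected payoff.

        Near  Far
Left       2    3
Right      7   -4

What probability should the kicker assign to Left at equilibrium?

11/12

Row minima: Left → 2, Right → -4; maximin = 2.
Column maxima: Near → 7, Far → 3; minimax = 3.
2 ≠ 3, so there is no saddle point; optimal play is mixed.
Let the kicker play Left with probability p. Expected payoff against Near: 2p + 7(1−p) = −5p + 7; against Far: 3p + (-4)(1−p) = 7p − 4.
Setting these equal: −5p + 7 = 7p − 4 ⇒ −12p = -11 ⇒ p = 11/12, and the value is (-5)·(11/12) + 7 = 29/12.
For the keeper: with q = P(Near), equating Left's and Right's payoffs gives −q + 3 = 11q − 4 ⇒ q = 7/12.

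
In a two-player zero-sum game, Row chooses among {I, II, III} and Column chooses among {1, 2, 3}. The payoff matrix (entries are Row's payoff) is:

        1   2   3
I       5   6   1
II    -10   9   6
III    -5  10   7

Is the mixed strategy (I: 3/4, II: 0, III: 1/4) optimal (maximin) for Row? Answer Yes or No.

Yes

Against 1 this mix gives (3/4)·5 + (1/4)·(-5) = 5/2.
Against 2 this mix gives (3/4)·6 + (1/4)·10 = 7.
Against 3 this mix gives (3/4)·1 + (1/4)·7 = 5/2.
All of Column's active replies (1, 3) yield 5/2, and no column does worse for Row. The mix makes Column indifferent and guarantees 5/2, so it is optimal.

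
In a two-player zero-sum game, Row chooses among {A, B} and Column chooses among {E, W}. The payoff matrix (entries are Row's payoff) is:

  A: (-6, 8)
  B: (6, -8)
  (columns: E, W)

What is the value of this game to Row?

Row minima: A → -6, B → -8; maximin = -6.
Column maxima: E → 6, W → 8; minimax = 6.
-6 ≠ 6, so there is no saddle point; optimal play is mixed.
Let Row play A with probability p. Expected payoff against E: (-6)p + 6(1−p) = −12p + 6; against W: 8p + (-8)(1−p) = 16p − 8.
Setting these equal: −12p + 6 = 16p − 8 ⇒ −28p = -14 ⇒ p = 1/2, and the value is (-12)·(1/2) + 6 = 0.
For Column: with q = P(E), equating A's and B's payoffs gives −14q + 8 = 14q − 8 ⇒ q = 4/7.

0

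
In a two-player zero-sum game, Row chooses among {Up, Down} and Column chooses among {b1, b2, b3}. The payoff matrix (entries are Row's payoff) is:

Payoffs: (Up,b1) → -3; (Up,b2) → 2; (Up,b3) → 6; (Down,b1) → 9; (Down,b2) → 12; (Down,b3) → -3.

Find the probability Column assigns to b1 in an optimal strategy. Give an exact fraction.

3/7

Row minima: Up → -3, Down → -3; maximin = -3.
Column maxima: b1 → 9, b2 → 12, b3 → 6; minimax = 6.
-3 ≠ 6, so there is no saddle point; optimal play is mixed.
b2 is strictly dominated by b1 (it gives Row strictly more in every row), so Column never plays it.
On the remaining 2×2 (Up, Down vs b1, b3):
Let Row play Up with probability p. Expected payoff against b1: (-3)p + 9(1−p) = −12p + 9; against b3: 6p + (-3)(1−p) = 9p − 3.
Setting these equal: −12p + 9 = 9p − 3 ⇒ −21p = -12 ⇒ p = 4/7, and the value is (-12)·(4/7) + 9 = 15/7.
For Column: with q = P(b1), equating Up's and Down's payoffs gives −9q + 6 = 12q − 3 ⇒ q = 3/7.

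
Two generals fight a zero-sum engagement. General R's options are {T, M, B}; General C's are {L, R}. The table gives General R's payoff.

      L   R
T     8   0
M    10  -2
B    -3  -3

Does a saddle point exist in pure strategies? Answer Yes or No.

Row minima: T → 0, M → -2, B → -3; maximin = 0.
Column maxima: L → 10, R → 0; minimax = 0.
maximin = minimax = 0, so a saddle point exists.

Yes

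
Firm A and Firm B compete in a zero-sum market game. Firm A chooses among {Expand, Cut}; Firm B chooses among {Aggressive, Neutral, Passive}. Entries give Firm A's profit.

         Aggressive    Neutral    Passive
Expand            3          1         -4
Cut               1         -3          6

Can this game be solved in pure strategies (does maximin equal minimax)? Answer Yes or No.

No

Row minima: Expand → -4, Cut → -3; maximin = -3.
Column maxima: Aggressive → 3, Neutral → 1, Passive → 6; minimax = 1.
-3 ≠ 1, so no pure-strategy equilibrium exists.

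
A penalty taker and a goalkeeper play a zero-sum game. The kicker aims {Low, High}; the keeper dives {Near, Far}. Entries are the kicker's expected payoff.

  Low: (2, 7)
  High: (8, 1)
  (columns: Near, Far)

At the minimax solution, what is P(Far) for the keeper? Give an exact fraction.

1/2

Row minima: Low → 2, High → 1; maximin = 2.
Column maxima: Near → 8, Far → 7; minimax = 7.
2 ≠ 7, so there is no saddle point; optimal play is mixed.
Let the kicker play Low with probability p. Expected payoff against Near: 2p + 8(1−p) = −6p + 8; against Far: 7p + 1(1−p) = 6p + 1.
Setting these equal: −6p + 8 = 6p + 1 ⇒ −12p = -7 ⇒ p = 7/12, and the value is (-6)·(7/12) + 8 = 9/2.
For the keeper: with q = P(Near), equating Low's and High's payoffs gives −5q + 7 = 7q + 1 ⇒ q = 1/2.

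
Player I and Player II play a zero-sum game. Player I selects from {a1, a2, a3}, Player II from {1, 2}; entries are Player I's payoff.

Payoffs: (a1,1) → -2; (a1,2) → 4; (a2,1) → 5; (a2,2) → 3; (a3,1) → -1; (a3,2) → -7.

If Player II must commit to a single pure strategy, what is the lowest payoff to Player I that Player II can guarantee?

Column maxima: 1 → 5, 2 → 4.
The smallest of these is 4.

4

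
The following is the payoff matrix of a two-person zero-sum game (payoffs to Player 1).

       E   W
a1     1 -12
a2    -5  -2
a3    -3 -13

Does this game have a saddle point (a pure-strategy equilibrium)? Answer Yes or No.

No

Row minima: a1 → -12, a2 → -5, a3 → -13; maximin = -5.
Column maxima: E → 1, W → -2; minimax = -2.
-5 ≠ -2, so no pure-strategy equilibrium exists.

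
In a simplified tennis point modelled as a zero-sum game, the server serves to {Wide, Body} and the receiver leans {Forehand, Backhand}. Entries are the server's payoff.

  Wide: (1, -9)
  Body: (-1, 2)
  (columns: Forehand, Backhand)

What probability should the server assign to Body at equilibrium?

10/13

Row minima: Wide → -9, Body → -1; maximin = -1.
Column maxima: Forehand → 1, Backhand → 2; minimax = 1.
-1 ≠ 1, so there is no saddle point; optimal play is mixed.
Let the server play Wide with probability p. Expected payoff against Forehand: 1p + (-1)(1−p) = 2p − 1; against Backhand: (-9)p + 2(1−p) = −11p + 2.
Setting these equal: 2p − 1 = −11p + 2 ⇒ 13p = 3 ⇒ p = 3/13, and the value is (2)·(3/13) − 1 = -7/13.
For the receiver: with q = P(Forehand), equating Wide's and Body's payoffs gives 10q − 9 = −3q + 2 ⇒ q = 11/13.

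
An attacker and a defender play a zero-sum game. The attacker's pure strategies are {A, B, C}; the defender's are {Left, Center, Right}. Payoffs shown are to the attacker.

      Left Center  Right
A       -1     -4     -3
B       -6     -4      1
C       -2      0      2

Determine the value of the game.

-8/5

Row minima: A → -4, B → -6, C → -2; maximin = -2.
Column maxima: Left → -1, Center → 0, Right → 2; minimax = -1.
-2 ≠ -1, so there is no saddle point; optimal play is mixed.
B is strictly dominated by C, so the attacker never plays it.
Right is strictly dominated by Center (it gives the attacker strictly more in every row), so the defender never plays it.
On the remaining 2×2 (A, C vs Left, Center):
Let the attacker play A with probability p. Expected payoff against Left: (-1)p + (-2)(1−p) = p − 2; against Center: (-4)p + 0(1−p) = −4p.
Setting these equal: p − 2 = −4p ⇒ 5p = 2 ⇒ p = 2/5, and the value is (1)·(2/5) − 2 = -8/5.
For the defender: with q = P(Left), equating A's and C's payoffs gives 3q − 4 = −2q ⇒ q = 4/5.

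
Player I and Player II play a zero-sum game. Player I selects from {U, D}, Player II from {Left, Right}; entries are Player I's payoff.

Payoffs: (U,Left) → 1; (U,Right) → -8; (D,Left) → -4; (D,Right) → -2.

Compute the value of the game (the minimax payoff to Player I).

Row minima: U → -8, D → -4; maximin = -4.
Column maxima: Left → 1, Right → -2; minimax = -2.
-4 ≠ -2, so there is no saddle point; optimal play is mixed.
Let Player I play U with probability p. Expected payoff against Left: 1p + (-4)(1−p) = 5p − 4; against Right: (-8)p + (-2)(1−p) = −6p − 2.
Setting these equal: 5p − 4 = −6p − 2 ⇒ 11p = 2 ⇒ p = 2/11, and the value is (5)·(2/11) − 4 = -34/11.
For Player II: with q = P(Left), equating U's and D's payoffs gives 9q − 8 = −2q − 2 ⇒ q = 6/11.

-34/11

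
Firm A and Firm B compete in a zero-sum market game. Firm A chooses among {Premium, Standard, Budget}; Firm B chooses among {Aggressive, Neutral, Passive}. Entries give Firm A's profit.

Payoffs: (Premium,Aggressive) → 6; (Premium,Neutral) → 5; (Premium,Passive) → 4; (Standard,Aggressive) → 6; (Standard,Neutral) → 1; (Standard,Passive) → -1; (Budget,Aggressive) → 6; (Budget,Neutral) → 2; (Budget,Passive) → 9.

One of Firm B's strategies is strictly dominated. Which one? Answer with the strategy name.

Neutral holds Firm A's payoff strictly below Aggressive in every row: 5 < 6, 1 < 6, 2 < 6.
So Aggressive is strictly dominated for Firm B.

Aggressive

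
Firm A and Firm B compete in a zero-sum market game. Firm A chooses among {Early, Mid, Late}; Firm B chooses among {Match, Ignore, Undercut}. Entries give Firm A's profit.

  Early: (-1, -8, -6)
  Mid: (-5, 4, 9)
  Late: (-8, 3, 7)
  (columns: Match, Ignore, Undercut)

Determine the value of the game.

-11/4

Row minima: Early → -8, Mid → -5, Late → -8; maximin = -5.
Column maxima: Match → -1, Ignore → 4, Undercut → 9; minimax = -1.
-5 ≠ -1, so there is no saddle point; optimal play is mixed.
Late is strictly dominated by Mid, so Firm A never plays it.
Undercut is strictly dominated by Ignore (it gives Firm A strictly more in every row), so Firm B never plays it.
On the remaining 2×2 (Early, Mid vs Match, Ignore):
Let Firm A play Early with probability p. Expected payoff against Match: (-1)p + (-5)(1−p) = 4p − 5; against Ignore: (-8)p + 4(1−p) = −12p + 4.
Setting these equal: 4p − 5 = −12p + 4 ⇒ 16p = 9 ⇒ p = 9/16, and the value is (4)·(9/16) − 5 = -11/4.
For Firm B: with q = P(Match), equating Early's and Mid's payoffs gives 7q − 8 = −9q + 4 ⇒ q = 3/4.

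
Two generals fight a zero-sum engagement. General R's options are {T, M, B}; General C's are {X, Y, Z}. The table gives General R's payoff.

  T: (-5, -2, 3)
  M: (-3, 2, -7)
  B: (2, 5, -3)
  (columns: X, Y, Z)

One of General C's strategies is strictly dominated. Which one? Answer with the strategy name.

X holds General R's payoff strictly below Y in every row: -5 < -2, -3 < 2, 2 < 5.
So Y is strictly dominated for General C.

Y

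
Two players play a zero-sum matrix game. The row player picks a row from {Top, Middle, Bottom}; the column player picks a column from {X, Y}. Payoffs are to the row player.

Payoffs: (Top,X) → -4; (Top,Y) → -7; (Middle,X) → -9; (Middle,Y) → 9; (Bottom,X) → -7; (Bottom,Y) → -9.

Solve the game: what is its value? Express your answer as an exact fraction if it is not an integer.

Row minima: Top → -7, Middle → -9, Bottom → -9; maximin = -7.
Column maxima: X → -4, Y → 9; minimax = -4.
-7 ≠ -4, so there is no saddle point; optimal play is mixed.
Bottom is strictly dominated by Top, so the row player never plays it.
On the remaining 2×2 (Top, Middle vs X, Y):
Let the row player play Top with probability p. Expected payoff against X: (-4)p + (-9)(1−p) = 5p − 9; against Y: (-7)p + 9(1−p) = −16p + 9.
Setting these equal: 5p − 9 = −16p + 9 ⇒ 21p = 18 ⇒ p = 6/7, and the value is (5)·(6/7) − 9 = -33/7.
For the column player: with q = P(X), equating Top's and Middle's payoffs gives 3q − 7 = −18q + 9 ⇒ q = 16/21.

-33/7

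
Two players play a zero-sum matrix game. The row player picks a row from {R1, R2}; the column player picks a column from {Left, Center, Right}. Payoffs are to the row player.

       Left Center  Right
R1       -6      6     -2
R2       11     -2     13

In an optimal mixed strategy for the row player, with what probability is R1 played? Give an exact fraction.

13/25

Row minima: R1 → -6, R2 → -2; maximin = -2.
Column maxima: Left → 11, Center → 6, Right → 13; minimax = 6.
-2 ≠ 6, so there is no saddle point; optimal play is mixed.
Right is strictly dominated by Left (it gives the row player strictly more in every row), so the column player never plays it.
On the remaining 2×2 (R1, R2 vs Left, Center):
Let the row player play R1 with probability p. Expected payoff against Left: (-6)p + 11(1−p) = −17p + 11; against Center: 6p + (-2)(1−p) = 8p − 2.
Setting these equal: −17p + 11 = 8p − 2 ⇒ −25p = -13 ⇒ p = 13/25, and the value is (-17)·(13/25) + 11 = 54/25.
For the column player: with q = P(Left), equating R1's and R2's payoffs gives −12q + 6 = 13q − 2 ⇒ q = 8/25.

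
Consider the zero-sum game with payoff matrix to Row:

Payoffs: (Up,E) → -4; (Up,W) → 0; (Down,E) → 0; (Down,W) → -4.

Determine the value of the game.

-2

Row minima: Up → -4, Down → -4; maximin = -4.
Column maxima: E → 0, W → 0; minimax = 0.
-4 ≠ 0, so there is no saddle point; optimal play is mixed.
Let Row play Up with probability p. Expected payoff against E: (-4)p + 0(1−p) = −4p; against W: 0p + (-4)(1−p) = 4p − 4.
Setting these equal: −4p = 4p − 4 ⇒ −8p = -4 ⇒ p = 1/2, and the value is (-4)·(1/2) = -2.
For Column: with q = P(E), equating Up's and Down's payoffs gives −4q = 4q − 4 ⇒ q = 1/2.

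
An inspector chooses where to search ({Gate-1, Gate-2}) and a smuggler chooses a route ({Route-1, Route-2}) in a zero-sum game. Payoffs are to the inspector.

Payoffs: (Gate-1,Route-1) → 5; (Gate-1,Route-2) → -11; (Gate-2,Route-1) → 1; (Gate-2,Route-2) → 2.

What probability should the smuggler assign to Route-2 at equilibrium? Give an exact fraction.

Row minima: Gate-1 → -11, Gate-2 → 1; maximin = 1.
Column maxima: Route-1 → 5, Route-2 → 2; minimax = 2.
1 ≠ 2, so there is no saddle point; optimal play is mixed.
Let the inspector play Gate-1 with probability p. Expected payoff against Route-1: 5p + 1(1−p) = 4p + 1; against Route-2: (-11)p + 2(1−p) = −13p + 2.
Setting these equal: 4p + 1 = −13p + 2 ⇒ 17p = 1 ⇒ p = 1/17, and the value is (4)·(1/17) + 1 = 21/17.
For the smuggler: with q = P(Route-1), equating Gate-1's and Gate-2's payoffs gives 16q − 11 = −q + 2 ⇒ q = 13/17.

4/17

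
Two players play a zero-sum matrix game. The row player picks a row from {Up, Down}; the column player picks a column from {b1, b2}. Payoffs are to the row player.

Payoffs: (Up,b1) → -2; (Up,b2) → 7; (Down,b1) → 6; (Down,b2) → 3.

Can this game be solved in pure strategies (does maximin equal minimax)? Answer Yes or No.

No

Row minima: Up → -2, Down → 3; maximin = 3.
Column maxima: b1 → 6, b2 → 7; minimax = 6.
3 ≠ 6, so no pure-strategy equilibrium exists.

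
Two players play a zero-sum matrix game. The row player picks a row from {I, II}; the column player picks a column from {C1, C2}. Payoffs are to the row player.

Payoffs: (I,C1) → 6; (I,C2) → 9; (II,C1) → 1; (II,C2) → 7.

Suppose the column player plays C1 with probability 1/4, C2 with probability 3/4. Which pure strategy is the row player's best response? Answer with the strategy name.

I

Expected payoff of I: (1/4)·6 + (3/4)·9 = 33/4.
Expected payoff of II: (1/4)·1 + (3/4)·7 = 11/2.
The largest is 33/4, so the row player's best response is I.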